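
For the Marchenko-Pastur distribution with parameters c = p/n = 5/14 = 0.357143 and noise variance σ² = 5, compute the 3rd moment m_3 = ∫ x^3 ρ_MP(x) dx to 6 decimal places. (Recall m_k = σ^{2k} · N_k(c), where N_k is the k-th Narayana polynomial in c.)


E[X³] = σ⁶ (1 + 3c + c²) (third MP moment). With σ² = 5 (so σ⁶ = 125) and c = 5/14 = 0.357143: E[X³] = 125 · (1 + 3·0.357143 + (0.357143)²) = 125 · 2.198980.

So E[X^3] = 274.872449.


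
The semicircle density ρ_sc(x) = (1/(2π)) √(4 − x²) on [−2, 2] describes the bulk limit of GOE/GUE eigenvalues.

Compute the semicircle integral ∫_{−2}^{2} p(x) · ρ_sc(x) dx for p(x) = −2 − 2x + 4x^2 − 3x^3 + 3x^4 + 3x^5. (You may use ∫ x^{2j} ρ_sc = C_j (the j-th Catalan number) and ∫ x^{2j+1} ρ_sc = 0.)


Write p(x) = Σ a_i x^i, split into monomials and integrate each against ρ_sc separately.
Using ∫ x^{2j} ρ_sc = C_j = (1/(j+1)) C(2j, j) (Catalan numbers) and ∫ x^{2j+1} ρ_sc = 0 (odd monomials vanish by symmetry):
  i = 0 (even): a_0 · C_{0} = -2 · 1 = -2
  i = 1 (odd): ∫ x^1 ρ_sc = 0 (vanishes)
  i = 2 (even): a_2 · C_{1} = 4 · 1 = 4
  i = 3 (odd): ∫ x^3 ρ_sc = 0 (vanishes)
  i = 4 (even): a_4 · C_{2} = 3 · 2 = 6
  i = 5 (odd): ∫ x^5 ρ_sc = 0 (vanishes)

Summing the contributions: ∫_{−2}^{2} p(x) ρ_sc(x) dx = (-2) + 4 + 6 = 8.


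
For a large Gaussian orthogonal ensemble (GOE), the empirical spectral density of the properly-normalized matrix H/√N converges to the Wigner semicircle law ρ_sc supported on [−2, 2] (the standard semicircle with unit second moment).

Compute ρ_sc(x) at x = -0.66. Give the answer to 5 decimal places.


ρ_sc(x) = (1/(2π)) √(4 − x²). With x = -0.66:
  4 − x² = 4 − (-0.66)² = 4 − 0.435600 = 3.564400.
  √(4 − x²) = 1.887962.
  1/(2π) = 0.159155.
  ρ_sc(-0.66) = 0.159155 · 1.887962 = 0.300478.

Rounded to 5 decimal places: ρ_sc(-0.66) ≈ 0.30048.


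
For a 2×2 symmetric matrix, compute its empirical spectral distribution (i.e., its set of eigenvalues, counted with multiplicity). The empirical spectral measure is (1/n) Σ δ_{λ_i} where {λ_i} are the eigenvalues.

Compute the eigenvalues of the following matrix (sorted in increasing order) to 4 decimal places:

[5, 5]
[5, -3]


Since M is real symmetric, both eigenvalues are real; they are the roots of det(λI − M) = λ² − (tr M) λ + det M.
tr M = 5 + (-3) = 2.
det M = 5·(-3) − 5² = -15 − 25 = -40.
Characteristic polynomial: λ² − 2λ − 40 = 0.
Discriminant Δ = (tr M)² − 4·det M = 4 − (-160) = 164; √Δ = 12.806248.
λ = (tr M ± √Δ)/2 = (2 ± 12.806248)/2, giving (tr M − √Δ)/2 = -5.4031 and (tr M + √Δ)/2 = 7.4031.

Eigenvalues sorted in increasing order: [-5.4031, 7.4031].


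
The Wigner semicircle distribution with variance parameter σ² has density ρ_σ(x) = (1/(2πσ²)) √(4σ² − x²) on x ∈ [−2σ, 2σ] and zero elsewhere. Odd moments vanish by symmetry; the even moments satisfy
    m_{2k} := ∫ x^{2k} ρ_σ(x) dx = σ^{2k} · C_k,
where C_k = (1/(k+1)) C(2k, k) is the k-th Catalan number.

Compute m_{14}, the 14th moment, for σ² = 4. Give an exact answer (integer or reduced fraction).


By the scaled semicircle moment identity, m_{2k} = σ^{2k} · C_k with k = 7.
C_7 = (1/(k+1)) · C(2k, k) = (1/8) · C(14, 7) = (1/8) · 3432 = 429.
σ^{2k} = (σ²)^k = (4)^7 = 16384.

Therefore m_{14} = σ^{14} · C_7 = 16384 · 429 = 7028736.


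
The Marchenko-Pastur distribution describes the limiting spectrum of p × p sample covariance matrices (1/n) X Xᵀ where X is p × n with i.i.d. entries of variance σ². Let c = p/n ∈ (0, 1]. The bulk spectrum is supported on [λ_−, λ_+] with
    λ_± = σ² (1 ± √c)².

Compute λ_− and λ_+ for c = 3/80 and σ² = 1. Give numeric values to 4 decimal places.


c = 3/80 = 0.037500; √c = 0.193649.
λ_− = σ² (1 − √c)² = 1 · (1 − 0.193649)² = 1 · (0.806351)² = 0.650202.
λ_+ = σ² (1 + √c)² = 1 · (1 + 0.193649)² = 1 · (1.193649)² = 1.424798.

Rounded to 4 decimal places: λ_− ≈ 0.6502, λ_+ ≈ 1.4248.


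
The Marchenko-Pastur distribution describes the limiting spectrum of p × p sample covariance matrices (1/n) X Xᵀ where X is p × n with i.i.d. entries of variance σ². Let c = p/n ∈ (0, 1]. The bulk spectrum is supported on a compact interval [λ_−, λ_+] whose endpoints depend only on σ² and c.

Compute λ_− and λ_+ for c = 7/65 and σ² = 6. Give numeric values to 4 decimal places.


c = 7/65 = 0.107692; √c = 0.328165.
λ_− = σ² (1 − √c)² = 6 · (1 − 0.328165)² = 6 · (0.671835)² = 2.708173.
λ_+ = σ² (1 + √c)² = 6 · (1 + 0.328165)² = 6 · (1.328165)² = 10.584135.

Rounded to 4 decimal places: λ_− ≈ 2.7082, λ_+ ≈ 10.5841.


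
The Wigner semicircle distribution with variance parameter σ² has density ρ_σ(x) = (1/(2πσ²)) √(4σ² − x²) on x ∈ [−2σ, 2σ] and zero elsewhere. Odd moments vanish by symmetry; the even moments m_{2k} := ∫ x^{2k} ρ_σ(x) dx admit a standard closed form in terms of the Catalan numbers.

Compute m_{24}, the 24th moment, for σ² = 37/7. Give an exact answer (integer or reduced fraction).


By the scaled semicircle moment identity, m_{2k} = σ^{2k} · C_k with k = 12.
C_12 = (1/(k+1)) · C(2k, k) = (1/13) · C(24, 12) = (1/13) · 2704156 = 208012.
σ^{2k} = (σ²)^k = (37/7)^12 = 6582952005840035281/13841287201.

Therefore m_{24} = σ^{24} · C_12 = (6582952005840035281/13841287201) · 208012 = 195619001805542488410196/1977326743.


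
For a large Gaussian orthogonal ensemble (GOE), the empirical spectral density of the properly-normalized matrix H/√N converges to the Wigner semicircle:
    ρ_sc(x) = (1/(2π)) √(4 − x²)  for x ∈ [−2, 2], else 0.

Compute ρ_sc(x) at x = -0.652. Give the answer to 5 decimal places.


ρ_sc(x) = (1/(2π)) √(4 − x²). With x = -0.652:
  4 − x² = 4 − (-0.652)² = 4 − 0.425104 = 3.574896.
  √(4 − x²) = 1.890740.
  1/(2π) = 0.159155.
  ρ_sc(-0.652) = 0.159155 · 1.890740 = 0.300921.

Rounded to 5 decimal places: ρ_sc(-0.652) ≈ 0.30092.


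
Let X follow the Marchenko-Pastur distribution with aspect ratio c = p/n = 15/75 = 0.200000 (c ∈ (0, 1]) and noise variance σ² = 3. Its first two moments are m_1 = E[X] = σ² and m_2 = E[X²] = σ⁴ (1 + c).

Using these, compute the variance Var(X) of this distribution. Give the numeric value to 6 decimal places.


m_1 = E[X] = σ² = 3, so m_1² = 9.
m_2 = E[X²] = σ⁴ (1 + c) = 9 · (1 + 0.200000) = 9 · 1.200000 = 10.800000.
(Note m_2 − m_1² simplifies to c · σ⁴ = 0.200000 · 9.)

Var(X) = m_2 − m_1² = 10.800000 − 9 = 1.800000.


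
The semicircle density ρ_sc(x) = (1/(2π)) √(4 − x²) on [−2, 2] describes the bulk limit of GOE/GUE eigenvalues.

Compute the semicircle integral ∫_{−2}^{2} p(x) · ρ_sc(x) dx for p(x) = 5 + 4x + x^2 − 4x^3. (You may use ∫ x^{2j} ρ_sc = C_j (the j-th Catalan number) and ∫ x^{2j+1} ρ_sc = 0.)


Write p(x) = Σ a_i x^i, split into monomials and integrate each against ρ_sc separately.
Using ∫ x^{2j} ρ_sc = C_j = (1/(j+1)) C(2j, j) (Catalan numbers) and ∫ x^{2j+1} ρ_sc = 0 (odd monomials vanish by symmetry):
  i = 0 (even): a_0 · C_{0} = 5 · 1 = 5
  i = 1 (odd): ∫ x^1 ρ_sc = 0 (vanishes)
  i = 2 (even): a_2 · C_{1} = 1 · 1 = 1
  i = 3 (odd): ∫ x^3 ρ_sc = 0 (vanishes)

Summing the contributions: ∫_{−2}^{2} p(x) ρ_sc(x) dx = 5 + 1 = 6.


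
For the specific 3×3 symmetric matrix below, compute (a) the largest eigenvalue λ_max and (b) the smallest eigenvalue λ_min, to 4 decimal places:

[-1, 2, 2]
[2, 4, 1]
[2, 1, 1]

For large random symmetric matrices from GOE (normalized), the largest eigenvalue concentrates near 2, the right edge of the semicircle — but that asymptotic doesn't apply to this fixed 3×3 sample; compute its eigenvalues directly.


Since M is real symmetric, all three eigenvalues are real; they are the roots of det(λI − M) = λ³ − (tr M) λ² + s λ − det M, where s is the sum of the principal 2×2 minors.
tr M = -1 + 4 + 1 = 4.
s = ((-1)·4 − 2²) + ((-1)·1 − 2²) + (4·1 − 1²) = -8 + (-5) + 3 = -10.
det M (expand along row 1) = (-1)·3 − 2·0 + 2·(-6) = -15.
Characteristic polynomial: λ³ − 4λ² − 10λ + 15 = 0.
Substitute λ = y + (tr M)/3 = y + 1.333333 to remove the quadratic term: y³ + p·y + q = 0 with p = s − (tr M)²/3 = -15.333333 and q = −2(tr M)³/27 + (tr M)·s/3 − det M = -3.074074.
Three real roots ⇒ use the trigonometric (Viète) form: r = 2√(−p/3) = 4.521553, φ = arccos(3q/(p·r)) = arccos(0.133018) = 1.437383 rad.
y_k = r·cos(φ/3 − 2πk/3) for k = 0, 1, 2 gives y = 4.012415, -0.201013, -3.811402.
λ_k = y_k + 1.333333 gives λ = 5.3457, 1.1323, -2.4781 (check: the sum is 4.0000 = tr M).

Hence λ_max = 5.3457 and λ_min = -2.4781.


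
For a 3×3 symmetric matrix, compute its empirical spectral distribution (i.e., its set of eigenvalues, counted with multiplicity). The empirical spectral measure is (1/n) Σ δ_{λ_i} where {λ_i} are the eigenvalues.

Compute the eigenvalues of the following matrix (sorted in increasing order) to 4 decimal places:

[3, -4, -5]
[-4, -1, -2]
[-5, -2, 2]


Since M is real symmetric, all three eigenvalues are real; they are the roots of det(λI − M) = λ³ − (tr M) λ² + s λ − det M, where s is the sum of the principal 2×2 minors.
tr M = 3 + (-1) + 2 = 4.
s = (3·(-1) − (-4)²) + (3·2 − (-5)²) + ((-1)·2 − (-2)²) = -19 + (-19) + (-6) = -44.
det M (expand along row 1) = 3·(-6) − (-4)·(-18) + (-5)·3 = -105.
Characteristic polynomial: λ³ − 4λ² − 44λ + 105 = 0.
Substitute λ = y + (tr M)/3 = y + 1.333333 to remove the quadratic term: y³ + p·y + q = 0 with p = s − (tr M)²/3 = -49.333333 and q = −2(tr M)³/27 + (tr M)·s/3 − det M = 41.592593.
Three real roots ⇒ use the trigonometric (Viète) form: r = 2√(−p/3) = 8.110350, φ = arccos(3q/(p·r)) = arccos(-0.311858) = 1.887944 rad.
y_k = r·cos(φ/3 − 2πk/3) for k = 0, 1, 2 gives y = 6.556658, 0.855798, -7.412456.
λ_k = y_k + 1.333333 gives λ = 7.8900, 2.1891, -6.0791 (check: the sum is 4.0000 = tr M).

Eigenvalues sorted in increasing order: [-6.0791, 2.1891, 7.8900].


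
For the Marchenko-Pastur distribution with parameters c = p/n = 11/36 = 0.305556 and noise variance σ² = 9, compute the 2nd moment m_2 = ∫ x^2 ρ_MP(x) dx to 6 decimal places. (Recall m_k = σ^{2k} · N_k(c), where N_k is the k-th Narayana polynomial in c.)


E[X²] = σ⁴ (1 + c) (second MP moment). With σ² = 9 (so σ⁴ = 81) and c = 11/36 = 0.305556: E[X²] = 81 · (1 + 0.305556) = 81 · 1.305556.

So E[X^2] = 105.750000.


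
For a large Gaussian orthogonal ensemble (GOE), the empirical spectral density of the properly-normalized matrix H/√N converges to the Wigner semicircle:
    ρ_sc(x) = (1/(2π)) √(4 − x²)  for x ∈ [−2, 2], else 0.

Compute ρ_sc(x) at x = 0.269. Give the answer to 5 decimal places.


ρ_sc(x) = (1/(2π)) √(4 − x²). With x = 0.269:
  4 − x² = 4 − (0.269)² = 4 − 0.072361 = 3.927639.
  √(4 − x²) = 1.981827.
  1/(2π) = 0.159155.
  ρ_sc(0.269) = 0.159155 · 1.981827 = 0.315418.

Rounded to 5 decimal places: ρ_sc(0.269) ≈ 0.31542.


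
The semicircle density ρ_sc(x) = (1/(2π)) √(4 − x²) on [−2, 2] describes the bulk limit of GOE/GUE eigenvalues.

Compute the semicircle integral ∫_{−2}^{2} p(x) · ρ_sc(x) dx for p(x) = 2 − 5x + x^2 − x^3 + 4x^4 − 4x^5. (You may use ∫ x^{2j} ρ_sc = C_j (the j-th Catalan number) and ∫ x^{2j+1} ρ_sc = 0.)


Write p(x) = Σ a_i x^i, split into monomials and integrate each against ρ_sc separately.
Using ∫ x^{2j} ρ_sc = C_j = (1/(j+1)) C(2j, j) (Catalan numbers) and ∫ x^{2j+1} ρ_sc = 0 (odd monomials vanish by symmetry):
  i = 0 (even): a_0 · C_{0} = 2 · 1 = 2
  i = 1 (odd): ∫ x^1 ρ_sc = 0 (vanishes)
  i = 2 (even): a_2 · C_{1} = 1 · 1 = 1
  i = 3 (odd): ∫ x^3 ρ_sc = 0 (vanishes)
  i = 4 (even): a_4 · C_{2} = 4 · 2 = 8
  i = 5 (odd): ∫ x^5 ρ_sc = 0 (vanishes)

Summing the contributions: ∫_{−2}^{2} p(x) ρ_sc(x) dx = 2 + 1 + 8 = 11.


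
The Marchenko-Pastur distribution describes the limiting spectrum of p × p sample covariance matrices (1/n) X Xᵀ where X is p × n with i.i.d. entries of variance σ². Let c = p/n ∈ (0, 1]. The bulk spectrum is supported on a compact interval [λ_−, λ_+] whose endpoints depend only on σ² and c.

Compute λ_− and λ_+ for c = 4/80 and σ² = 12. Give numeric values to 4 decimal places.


c = 4/80 = 0.050000; √c = 0.223607.
λ_− = σ² (1 − √c)² = 12 · (1 − 0.223607)² = 12 · (0.776393)² = 7.233437.
λ_+ = σ² (1 + √c)² = 12 · (1 + 0.223607)² = 12 · (1.223607)² = 17.966563.

Rounded to 4 decimal places: λ_− ≈ 7.2334, λ_+ ≈ 17.9666.


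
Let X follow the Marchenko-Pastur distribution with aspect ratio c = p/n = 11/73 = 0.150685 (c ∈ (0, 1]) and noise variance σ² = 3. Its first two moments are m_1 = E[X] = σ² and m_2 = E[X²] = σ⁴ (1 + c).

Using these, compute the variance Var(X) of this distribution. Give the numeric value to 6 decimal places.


m_1 = E[X] = σ² = 3, so m_1² = 9.
m_2 = E[X²] = σ⁴ (1 + c) = 9 · (1 + 0.150685) = 9 · 1.150685 = 10.356164.
(Note m_2 − m_1² simplifies to c · σ⁴ = 0.150685 · 9.)

Var(X) = m_2 − m_1² = 10.356164 − 9 = 1.356164.


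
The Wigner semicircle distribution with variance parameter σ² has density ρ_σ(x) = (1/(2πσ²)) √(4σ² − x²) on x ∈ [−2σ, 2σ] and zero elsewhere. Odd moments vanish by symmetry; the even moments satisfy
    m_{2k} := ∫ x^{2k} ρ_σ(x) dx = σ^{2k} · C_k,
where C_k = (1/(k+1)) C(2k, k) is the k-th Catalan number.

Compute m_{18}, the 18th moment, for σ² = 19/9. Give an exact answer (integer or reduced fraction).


By the scaled semicircle moment identity, m_{2k} = σ^{2k} · C_k with k = 9.
C_9 = (1/(k+1)) · C(2k, k) = (1/10) · C(18, 9) = (1/10) · 48620 = 4862.
σ^{2k} = (σ²)^k = (19/9)^9 = 322687697779/387420489.

Therefore m_{18} = σ^{18} · C_9 = (322687697779/387420489) · 4862 = 1568907586601498/387420489.


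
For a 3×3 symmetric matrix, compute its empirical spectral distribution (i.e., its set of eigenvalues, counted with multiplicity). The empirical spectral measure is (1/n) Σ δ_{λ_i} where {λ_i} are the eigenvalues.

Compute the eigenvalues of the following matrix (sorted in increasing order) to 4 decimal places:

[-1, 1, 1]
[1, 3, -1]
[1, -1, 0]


Since M is real symmetric, all three eigenvalues are real; they are the roots of det(λI − M) = λ³ − (tr M) λ² + s λ − det M, where s is the sum of the principal 2×2 minors.
tr M = -1 + 3 + 0 = 2.
s = ((-1)·3 − 1²) + ((-1)·0 − 1²) + (3·0 − (-1)²) = -4 + (-1) + (-1) = -6.
det M (expand along row 1) = (-1)·(-1) − 1·1 + 1·(-4) = -4.
Characteristic polynomial: λ³ − 2λ² − 6λ + 4 = 0.
Substitute λ = y + (tr M)/3 = y + 0.666667 to remove the quadratic term: y³ + p·y + q = 0 with p = s − (tr M)²/3 = -7.333333 and q = −2(tr M)³/27 + (tr M)·s/3 − det M = -0.592593.
Three real roots ⇒ use the trigonometric (Viète) form: r = 2√(−p/3) = 3.126944, φ = arccos(3q/(p·r)) = arccos(0.077528) = 1.493191 rad.
y_k = r·cos(φ/3 − 2πk/3) for k = 0, 1, 2 gives y = 2.747547, -0.080880, -2.666667.
λ_k = y_k + 0.666667 gives λ = 3.4142, 0.5858, -2.0000 (check: the sum is 2.0000 = tr M).

Eigenvalues sorted in increasing order: [-2.0000, 0.5858, 3.4142].


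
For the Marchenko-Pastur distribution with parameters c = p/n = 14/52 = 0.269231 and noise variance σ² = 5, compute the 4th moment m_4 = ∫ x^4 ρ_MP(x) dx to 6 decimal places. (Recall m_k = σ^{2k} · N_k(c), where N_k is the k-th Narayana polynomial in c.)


E[X⁴] = σ⁸ (1 + 6c + 6c² + c³) (fourth MP moment). With σ² = 5 (so σ⁸ = 625) and c = 14/52 = 0.269231: E[X⁴] = 625 · (1 + 6·0.269231 + 6·(0.269231)² + (0.269231)³) = 625 · 3.069811.

So E[X^4] = 1918.631941.


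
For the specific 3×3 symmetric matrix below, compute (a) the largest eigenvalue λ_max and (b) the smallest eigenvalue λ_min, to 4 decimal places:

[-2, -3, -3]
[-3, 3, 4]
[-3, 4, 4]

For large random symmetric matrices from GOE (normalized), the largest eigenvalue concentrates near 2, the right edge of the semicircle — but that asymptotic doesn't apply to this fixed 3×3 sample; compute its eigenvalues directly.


Since M is real symmetric, all three eigenvalues are real; they are the roots of det(λI − M) = λ³ − (tr M) λ² + s λ − det M, where s is the sum of the principal 2×2 minors.
tr M = -2 + 3 + 4 = 5.
s = ((-2)·3 − (-3)²) + ((-2)·4 − (-3)²) + (3·4 − 4²) = -15 + (-17) + (-4) = -36.
det M (expand along row 1) = (-2)·(-4) − (-3)·0 + (-3)·(-3) = 17.
Characteristic polynomial: λ³ − 5λ² − 36λ − 17 = 0.
Substitute λ = y + (tr M)/3 = y + 1.666667 to remove the quadratic term: y³ + p·y + q = 0 with p = s − (tr M)²/3 = -44.333333 and q = −2(tr M)³/27 + (tr M)·s/3 − det M = -86.259259.
Three real roots ⇒ use the trigonometric (Viète) form: r = 2√(−p/3) = 7.688375, φ = arccos(3q/(p·r)) = arccos(0.759210) = 0.708698 rad.
y_k = r·cos(φ/3 − 2πk/3) for k = 0, 1, 2 gives y = 7.474843, -2.179097, -5.295746.
λ_k = y_k + 1.666667 gives λ = 9.1415, -0.5124, -3.6291 (check: the sum is 5.0000 = tr M).

Hence λ_max = 9.1415 and λ_min = -3.6291.


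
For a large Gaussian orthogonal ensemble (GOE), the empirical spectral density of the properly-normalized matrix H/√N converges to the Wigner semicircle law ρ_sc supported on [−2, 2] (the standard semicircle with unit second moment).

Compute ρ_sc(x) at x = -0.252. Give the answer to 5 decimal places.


ρ_sc(x) = (1/(2π)) √(4 − x²). With x = -0.252:
  4 − x² = 4 − (-0.252)² = 4 − 0.063504 = 3.936496.
  √(4 − x²) = 1.984060.
  1/(2π) = 0.159155.
  ρ_sc(-0.252) = 0.159155 · 1.984060 = 0.315773.

Rounded to 5 decimal places: ρ_sc(-0.252) ≈ 0.31577.


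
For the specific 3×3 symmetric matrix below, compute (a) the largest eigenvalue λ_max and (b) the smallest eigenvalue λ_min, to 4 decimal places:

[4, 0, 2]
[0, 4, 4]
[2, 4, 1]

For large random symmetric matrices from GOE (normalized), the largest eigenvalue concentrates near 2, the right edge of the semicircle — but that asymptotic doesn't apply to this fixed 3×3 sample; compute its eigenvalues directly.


Since M is real symmetric, all three eigenvalues are real; they are the roots of det(λI − M) = λ³ − (tr M) λ² + s λ − det M, where s is the sum of the principal 2×2 minors.
tr M = 4 + 4 + 1 = 9.
s = (4·4 − 0²) + (4·1 − 2²) + (4·1 − 4²) = 16 + 0 + (-12) = 4.
det M (expand along row 1) = 4·(-12) − 0·(-8) + 2·(-8) = -64.
Characteristic polynomial: λ³ − 9λ² + 4λ + 64 = 0.
Substitute λ = y + (tr M)/3 = y + 3.000000 to remove the quadratic term: y³ + p·y + q = 0 with p = s − (tr M)²/3 = -23.000000 and q = −2(tr M)³/27 + (tr M)·s/3 − det M = 22.000000.
Three real roots ⇒ use the trigonometric (Viète) form: r = 2√(−p/3) = 5.537749, φ = arccos(3q/(p·r)) = arccos(-0.518183) = 2.115521 rad.
y_k = r·cos(φ/3 − 2πk/3) for k = 0, 1, 2 gives y = 4.216991, 1.000000, -5.216991.
λ_k = y_k + 3.000000 gives λ = 7.2170, 4.0000, -2.2170 (check: the sum is 9.0000 = tr M).

Hence λ_max = 7.2170 and λ_min = -2.2170.


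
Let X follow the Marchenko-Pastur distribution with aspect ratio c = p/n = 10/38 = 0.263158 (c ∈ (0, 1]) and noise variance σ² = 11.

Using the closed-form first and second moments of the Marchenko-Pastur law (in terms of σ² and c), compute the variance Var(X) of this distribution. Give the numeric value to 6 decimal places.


Recall the MP moments m_1 = E[X] = σ² and m_2 = E[X²] = σ⁴ (1 + c).
m_1 = E[X] = σ² = 11, so m_1² = 121.
m_2 = E[X²] = σ⁴ (1 + c) = 121 · (1 + 0.263158) = 121 · 1.263158 = 152.842105.
(Note m_2 − m_1² simplifies to c · σ⁴ = 0.263158 · 121.)

Var(X) = m_2 − m_1² = 152.842105 − 121 = 31.842105.


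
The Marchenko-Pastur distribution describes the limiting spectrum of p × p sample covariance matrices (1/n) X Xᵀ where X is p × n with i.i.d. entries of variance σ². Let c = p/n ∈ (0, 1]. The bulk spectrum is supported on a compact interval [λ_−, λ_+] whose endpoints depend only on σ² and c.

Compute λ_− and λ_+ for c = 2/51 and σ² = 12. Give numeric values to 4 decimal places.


c = 2/51 = 0.039216; √c = 0.198030.
λ_− = σ² (1 − √c)² = 12 · (1 − 0.198030)² = 12 · (0.801970)² = 7.717880.
λ_+ = σ² (1 + √c)² = 12 · (1 + 0.198030)² = 12 · (1.198030)² = 17.223296.

Rounded to 4 decimal places: λ_− ≈ 7.7179, λ_+ ≈ 17.2233.


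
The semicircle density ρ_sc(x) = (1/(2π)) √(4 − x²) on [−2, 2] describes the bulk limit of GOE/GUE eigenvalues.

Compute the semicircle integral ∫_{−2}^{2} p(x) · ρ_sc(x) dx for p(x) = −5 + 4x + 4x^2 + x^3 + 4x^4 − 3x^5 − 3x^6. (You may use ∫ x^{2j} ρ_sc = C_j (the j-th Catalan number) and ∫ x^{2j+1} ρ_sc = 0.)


Write p(x) = Σ a_i x^i, split into monomials and integrate each against ρ_sc separately.
Using ∫ x^{2j} ρ_sc = C_j = (1/(j+1)) C(2j, j) (Catalan numbers) and ∫ x^{2j+1} ρ_sc = 0 (odd monomials vanish by symmetry):
  i = 0 (even): a_0 · C_{0} = -5 · 1 = -5
  i = 1 (odd): ∫ x^1 ρ_sc = 0 (vanishes)
  i = 2 (even): a_2 · C_{1} = 4 · 1 = 4
  i = 3 (odd): ∫ x^3 ρ_sc = 0 (vanishes)
  i = 4 (even): a_4 · C_{2} = 4 · 2 = 8
  i = 5 (odd): ∫ x^5 ρ_sc = 0 (vanishes)
  i = 6 (even): a_6 · C_{3} = -3 · 5 = -15

Summing the contributions: ∫_{−2}^{2} p(x) ρ_sc(x) dx = (-5) + 4 + 8 + (-15) = -8.


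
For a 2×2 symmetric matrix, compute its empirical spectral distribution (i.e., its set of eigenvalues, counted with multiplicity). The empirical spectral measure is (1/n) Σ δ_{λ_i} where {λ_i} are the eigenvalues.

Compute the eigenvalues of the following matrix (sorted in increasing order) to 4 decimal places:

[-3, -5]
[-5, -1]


Since M is real symmetric, both eigenvalues are real; they are the roots of det(λI − M) = λ² − (tr M) λ + det M.
tr M = -3 + (-1) = -4.
det M = (-3)·(-1) − (-5)² = 3 − 25 = -22.
Characteristic polynomial: λ² + 4λ − 22 = 0.
Discriminant Δ = (tr M)² − 4·det M = 16 − (-88) = 104; √Δ = 10.198039.
λ = (tr M ± √Δ)/2 = (-4 ± 10.198039)/2, giving (tr M − √Δ)/2 = -7.0990 and (tr M + √Δ)/2 = 3.0990.

Eigenvalues sorted in increasing order: [-7.0990, 3.0990].


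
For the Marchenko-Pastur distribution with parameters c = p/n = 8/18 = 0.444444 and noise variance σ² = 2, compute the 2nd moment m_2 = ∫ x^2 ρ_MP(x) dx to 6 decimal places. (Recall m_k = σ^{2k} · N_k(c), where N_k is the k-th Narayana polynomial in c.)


E[X²] = σ⁴ (1 + c) (second MP moment). With σ² = 2 (so σ⁴ = 4) and c = 8/18 = 0.444444: E[X²] = 4 · (1 + 0.444444) = 4 · 1.444444.

So E[X^2] = 5.777778.


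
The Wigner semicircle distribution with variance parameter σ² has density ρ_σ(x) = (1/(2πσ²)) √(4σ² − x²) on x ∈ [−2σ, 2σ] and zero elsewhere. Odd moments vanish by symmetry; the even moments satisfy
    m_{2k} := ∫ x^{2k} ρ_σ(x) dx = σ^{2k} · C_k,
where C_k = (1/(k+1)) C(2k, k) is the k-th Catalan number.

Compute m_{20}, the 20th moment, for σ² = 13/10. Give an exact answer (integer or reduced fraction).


By the scaled semicircle moment identity, m_{2k} = σ^{2k} · C_k with k = 10.
C_10 = (1/(k+1)) · C(2k, k) = (1/11) · C(20, 10) = (1/11) · 184756 = 16796.
σ^{2k} = (σ²)^k = (13/10)^10 = 137858491849/10000000000.

Therefore m_{20} = σ^{20} · C_10 = (137858491849/10000000000) · 16796 = 578867807273951/2500000000.


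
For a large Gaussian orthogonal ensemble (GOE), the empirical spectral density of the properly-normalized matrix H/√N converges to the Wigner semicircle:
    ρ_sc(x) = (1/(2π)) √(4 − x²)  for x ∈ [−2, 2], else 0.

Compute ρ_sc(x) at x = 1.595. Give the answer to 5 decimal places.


ρ_sc(x) = (1/(2π)) √(4 − x²). With x = 1.595:
  4 − x² = 4 − (1.595)² = 4 − 2.544025 = 1.455975.
  √(4 − x²) = 1.206638.
  1/(2π) = 0.159155.
  ρ_sc(1.595) = 0.159155 · 1.206638 = 0.192042.

Rounded to 5 decimal places: ρ_sc(1.595) ≈ 0.19204.


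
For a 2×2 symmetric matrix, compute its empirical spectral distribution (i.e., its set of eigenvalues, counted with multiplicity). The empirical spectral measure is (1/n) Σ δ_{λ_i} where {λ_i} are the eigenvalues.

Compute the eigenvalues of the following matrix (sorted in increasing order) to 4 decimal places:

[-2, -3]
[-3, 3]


Since M is real symmetric, both eigenvalues are real; they are the roots of det(λI − M) = λ² − (tr M) λ + det M.
tr M = -2 + 3 = 1.
det M = (-2)·3 − (-3)² = -6 − 9 = -15.
Characteristic polynomial: λ² − λ − 15 = 0.
Discriminant Δ = (tr M)² − 4·det M = 1 − (-60) = 61; √Δ = 7.810250.
λ = (tr M ± √Δ)/2 = (1 ± 7.810250)/2, giving (tr M − √Δ)/2 = -3.4051 and (tr M + √Δ)/2 = 4.4051.

Eigenvalues sorted in increasing order: [-3.4051, 4.4051].


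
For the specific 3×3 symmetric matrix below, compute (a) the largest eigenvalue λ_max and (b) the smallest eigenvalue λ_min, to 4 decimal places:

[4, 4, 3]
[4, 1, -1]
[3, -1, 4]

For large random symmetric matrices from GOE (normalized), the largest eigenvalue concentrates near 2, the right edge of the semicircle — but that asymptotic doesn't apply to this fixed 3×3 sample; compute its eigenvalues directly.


Since M is real symmetric, all three eigenvalues are real; they are the roots of det(λI − M) = λ³ − (tr M) λ² + s λ − det M, where s is the sum of the principal 2×2 minors.
tr M = 4 + 1 + 4 = 9.
s = (4·1 − 4²) + (4·4 − 3²) + (1·4 − (-1)²) = -12 + 7 + 3 = -2.
det M (expand along row 1) = 4·3 − 4·19 + 3·(-7) = -85.
Characteristic polynomial: λ³ − 9λ² − 2λ + 85 = 0.
Substitute λ = y + (tr M)/3 = y + 3.000000 to remove the quadratic term: y³ + p·y + q = 0 with p = s − (tr M)²/3 = -29.000000 and q = −2(tr M)³/27 + (tr M)·s/3 − det M = 25.000000.
Three real roots ⇒ use the trigonometric (Viète) form: r = 2√(−p/3) = 6.218253, φ = arccos(3q/(p·r)) = arccos(-0.415906) = 1.999735 rad.
y_k = r·cos(φ/3 − 2πk/3) for k = 0, 1, 2 gives y = 4.887185, 0.886057, -5.773242.
λ_k = y_k + 3.000000 gives λ = 7.8872, 3.8861, -2.7732 (check: the sum is 9.0000 = tr M).

Hence λ_max = 7.8872 and λ_min = -2.7732.


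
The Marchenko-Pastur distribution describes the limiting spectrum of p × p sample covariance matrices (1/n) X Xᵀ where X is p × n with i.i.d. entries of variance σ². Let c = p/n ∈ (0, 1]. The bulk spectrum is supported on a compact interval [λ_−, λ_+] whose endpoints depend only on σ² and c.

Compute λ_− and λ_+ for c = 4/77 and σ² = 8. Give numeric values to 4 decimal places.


c = 4/77 = 0.051948; √c = 0.227921.
λ_− = σ² (1 − √c)² = 8 · (1 − 0.227921)² = 8 · (0.772079)² = 4.768846.
λ_+ = σ² (1 + √c)² = 8 · (1 + 0.227921)² = 8 · (1.227921)² = 12.062323.

Rounded to 4 decimal places: λ_− ≈ 4.7688, λ_+ ≈ 12.0623.


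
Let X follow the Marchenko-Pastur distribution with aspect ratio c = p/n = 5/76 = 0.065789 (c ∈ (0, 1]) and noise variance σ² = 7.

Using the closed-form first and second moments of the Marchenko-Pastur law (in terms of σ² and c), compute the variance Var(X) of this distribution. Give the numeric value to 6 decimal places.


Recall the MP moments m_1 = E[X] = σ² and m_2 = E[X²] = σ⁴ (1 + c).
m_1 = E[X] = σ² = 7, so m_1² = 49.
m_2 = E[X²] = σ⁴ (1 + c) = 49 · (1 + 0.065789) = 49 · 1.065789 = 52.223684.
(Note m_2 − m_1² simplifies to c · σ⁴ = 0.065789 · 49.)

Var(X) = m_2 − m_1² = 52.223684 − 49 = 3.223684.


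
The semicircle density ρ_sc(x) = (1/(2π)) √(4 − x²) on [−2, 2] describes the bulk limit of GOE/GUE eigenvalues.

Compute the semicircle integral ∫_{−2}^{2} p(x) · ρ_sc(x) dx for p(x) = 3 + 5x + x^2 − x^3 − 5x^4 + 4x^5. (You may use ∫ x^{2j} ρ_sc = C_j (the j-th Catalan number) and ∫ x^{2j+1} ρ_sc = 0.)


Write p(x) = Σ a_i x^i, split into monomials and integrate each against ρ_sc separately.
Using ∫ x^{2j} ρ_sc = C_j = (1/(j+1)) C(2j, j) (Catalan numbers) and ∫ x^{2j+1} ρ_sc = 0 (odd monomials vanish by symmetry):
  i = 0 (even): a_0 · C_{0} = 3 · 1 = 3
  i = 1 (odd): ∫ x^1 ρ_sc = 0 (vanishes)
  i = 2 (even): a_2 · C_{1} = 1 · 1 = 1
  i = 3 (odd): ∫ x^3 ρ_sc = 0 (vanishes)
  i = 4 (even): a_4 · C_{2} = -5 · 2 = -10
  i = 5 (odd): ∫ x^5 ρ_sc = 0 (vanishes)

Summing the contributions: ∫_{−2}^{2} p(x) ρ_sc(x) dx = 3 + 1 + (-10) = -6.


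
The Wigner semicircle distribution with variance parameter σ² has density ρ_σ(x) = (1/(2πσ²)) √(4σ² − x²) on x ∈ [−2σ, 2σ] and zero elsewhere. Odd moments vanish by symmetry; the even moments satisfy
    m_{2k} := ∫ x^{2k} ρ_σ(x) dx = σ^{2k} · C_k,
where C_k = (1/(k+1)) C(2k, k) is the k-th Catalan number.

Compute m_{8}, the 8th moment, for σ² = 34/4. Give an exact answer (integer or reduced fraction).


By the scaled semicircle moment identity, m_{2k} = σ^{2k} · C_k with k = 4.
C_4 = (1/(k+1)) · C(2k, k) = (1/5) · C(8, 4) = (1/5) · 70 = 14.
σ^{2k} = (σ²)^k = (34/4)^4 = 83521/16.

Therefore m_{8} = σ^{8} · C_4 = (83521/16) · 14 = 584647/8.


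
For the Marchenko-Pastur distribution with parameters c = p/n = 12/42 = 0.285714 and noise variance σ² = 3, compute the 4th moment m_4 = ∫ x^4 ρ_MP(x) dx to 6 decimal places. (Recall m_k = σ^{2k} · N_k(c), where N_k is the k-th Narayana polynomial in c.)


E[X⁴] = σ⁸ (1 + 6c + 6c² + c³) (fourth MP moment). With σ² = 3 (so σ⁸ = 81) and c = 12/42 = 0.285714: E[X⁴] = 81 · (1 + 6·0.285714 + 6·(0.285714)² + (0.285714)³) = 81 · 3.227405.

So E[X^4] = 261.419825.


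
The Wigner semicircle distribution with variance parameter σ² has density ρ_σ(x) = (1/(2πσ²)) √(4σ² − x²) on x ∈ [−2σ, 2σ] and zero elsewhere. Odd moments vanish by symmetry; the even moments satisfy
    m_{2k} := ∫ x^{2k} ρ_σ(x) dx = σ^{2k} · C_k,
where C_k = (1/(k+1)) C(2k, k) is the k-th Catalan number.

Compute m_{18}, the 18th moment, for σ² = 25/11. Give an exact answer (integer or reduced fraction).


By the scaled semicircle moment identity, m_{2k} = σ^{2k} · C_k with k = 9.
C_9 = (1/(k+1)) · C(2k, k) = (1/10) · C(18, 9) = (1/10) · 48620 = 4862.
σ^{2k} = (σ²)^k = (25/11)^9 = 3814697265625/2357947691.

Therefore m_{18} = σ^{18} · C_9 = (3814697265625/2357947691) · 4862 = 1686096191406250/214358881.


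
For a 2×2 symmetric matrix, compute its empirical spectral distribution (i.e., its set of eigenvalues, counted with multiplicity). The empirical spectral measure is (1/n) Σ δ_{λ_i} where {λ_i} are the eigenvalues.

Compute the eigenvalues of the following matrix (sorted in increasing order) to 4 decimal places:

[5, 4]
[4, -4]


Since M is real symmetric, both eigenvalues are real; they are the roots of det(λI − M) = λ² − (tr M) λ + det M.
tr M = 5 + (-4) = 1.
det M = 5·(-4) − 4² = -20 − 16 = -36.
Characteristic polynomial: λ² − λ − 36 = 0.
Discriminant Δ = (tr M)² − 4·det M = 1 − (-144) = 145; √Δ = 12.041595.
λ = (tr M ± √Δ)/2 = (1 ± 12.041595)/2, giving (tr M − √Δ)/2 = -5.5208 and (tr M + √Δ)/2 = 6.5208.

Eigenvalues sorted in increasing order: [-5.5208, 6.5208].


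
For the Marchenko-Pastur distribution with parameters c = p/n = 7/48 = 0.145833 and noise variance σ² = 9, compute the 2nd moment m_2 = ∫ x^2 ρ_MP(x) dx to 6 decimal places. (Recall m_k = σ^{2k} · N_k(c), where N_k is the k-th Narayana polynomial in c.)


E[X²] = σ⁴ (1 + c) (second MP moment). With σ² = 9 (so σ⁴ = 81) and c = 7/48 = 0.145833: E[X²] = 81 · (1 + 0.145833) = 81 · 1.145833.

So E[X^2] = 92.812500.


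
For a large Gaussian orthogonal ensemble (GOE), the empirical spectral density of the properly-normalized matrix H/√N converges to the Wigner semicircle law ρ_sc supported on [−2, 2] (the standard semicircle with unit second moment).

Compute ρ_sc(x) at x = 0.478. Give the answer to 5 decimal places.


ρ_sc(x) = (1/(2π)) √(4 − x²). With x = 0.478:
  4 − x² = 4 − (0.478)² = 4 − 0.228484 = 3.771516.
  √(4 − x²) = 1.942039.
  1/(2π) = 0.159155.
  ρ_sc(0.478) = 0.159155 · 1.942039 = 0.309085.

Rounded to 5 decimal places: ρ_sc(0.478) ≈ 0.30909.


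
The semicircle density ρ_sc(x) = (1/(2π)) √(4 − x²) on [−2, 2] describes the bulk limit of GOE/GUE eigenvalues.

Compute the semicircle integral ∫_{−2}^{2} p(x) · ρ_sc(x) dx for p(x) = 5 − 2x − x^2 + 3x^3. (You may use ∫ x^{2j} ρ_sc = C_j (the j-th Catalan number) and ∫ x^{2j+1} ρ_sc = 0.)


Write p(x) = Σ a_i x^i, split into monomials and integrate each against ρ_sc separately.
Using ∫ x^{2j} ρ_sc = C_j = (1/(j+1)) C(2j, j) (Catalan numbers) and ∫ x^{2j+1} ρ_sc = 0 (odd monomials vanish by symmetry):
  i = 0 (even): a_0 · C_{0} = 5 · 1 = 5
  i = 1 (odd): ∫ x^1 ρ_sc = 0 (vanishes)
  i = 2 (even): a_2 · C_{1} = -1 · 1 = -1
  i = 3 (odd): ∫ x^3 ρ_sc = 0 (vanishes)

Summing the contributions: ∫_{−2}^{2} p(x) ρ_sc(x) dx = 5 + (-1) = 4.


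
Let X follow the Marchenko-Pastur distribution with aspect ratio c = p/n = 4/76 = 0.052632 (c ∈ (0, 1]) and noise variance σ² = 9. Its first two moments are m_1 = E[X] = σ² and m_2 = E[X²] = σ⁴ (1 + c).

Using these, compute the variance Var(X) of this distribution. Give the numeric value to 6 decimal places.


m_1 = E[X] = σ² = 9, so m_1² = 81.
m_2 = E[X²] = σ⁴ (1 + c) = 81 · (1 + 0.052632) = 81 · 1.052632 = 85.263158.
(Note m_2 − m_1² simplifies to c · σ⁴ = 0.052632 · 81.)

Var(X) = m_2 − m_1² = 85.263158 − 81 = 4.263158.


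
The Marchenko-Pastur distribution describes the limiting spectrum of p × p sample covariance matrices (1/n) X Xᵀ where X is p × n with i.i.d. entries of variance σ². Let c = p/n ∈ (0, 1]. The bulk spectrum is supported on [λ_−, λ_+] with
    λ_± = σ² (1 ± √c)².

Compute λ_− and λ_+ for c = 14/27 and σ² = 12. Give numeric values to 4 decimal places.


c = 14/27 = 0.518519; √c = 0.720082.
λ_− = σ² (1 − √c)² = 12 · (1 − 0.720082)² = 12 · (0.279918)² = 0.940247.
λ_+ = σ² (1 + √c)² = 12 · (1 + 0.720082)² = 12 · (1.720082)² = 35.504197.

Rounded to 4 decimal places: λ_− ≈ 0.9402, λ_+ ≈ 35.5042.


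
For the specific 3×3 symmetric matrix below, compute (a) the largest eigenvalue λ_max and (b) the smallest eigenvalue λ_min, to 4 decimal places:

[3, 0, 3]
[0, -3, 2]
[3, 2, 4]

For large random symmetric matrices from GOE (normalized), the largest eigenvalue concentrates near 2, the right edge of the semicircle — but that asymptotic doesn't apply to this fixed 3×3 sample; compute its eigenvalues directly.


Since M is real symmetric, all three eigenvalues are real; they are the roots of det(λI − M) = λ³ − (tr M) λ² + s λ − det M, where s is the sum of the principal 2×2 minors.
tr M = 3 + (-3) + 4 = 4.
s = (3·(-3) − 0²) + (3·4 − 3²) + ((-3)·4 − 2²) = -9 + 3 + (-16) = -22.
det M (expand along row 1) = 3·(-16) − 0·(-6) + 3·9 = -21.
Characteristic polynomial: λ³ − 4λ² − 22λ + 21 = 0.
Substitute λ = y + (tr M)/3 = y + 1.333333 to remove the quadratic term: y³ + p·y + q = 0 with p = s − (tr M)²/3 = -27.333333 and q = −2(tr M)³/27 + (tr M)·s/3 − det M = -13.074074.
Three real roots ⇒ use the trigonometric (Viète) form: r = 2√(−p/3) = 6.036923, φ = arccos(3q/(p·r)) = arccos(0.237697) = 1.330802 rad.
y_k = r·cos(φ/3 − 2πk/3) for k = 0, 1, 2 gives y = 5.452623, -0.482428, -4.970195.
λ_k = y_k + 1.333333 gives λ = 6.7860, 0.8509, -3.6369 (check: the sum is 4.0000 = tr M).

Hence λ_max = 6.7860 and λ_min = -3.6369.


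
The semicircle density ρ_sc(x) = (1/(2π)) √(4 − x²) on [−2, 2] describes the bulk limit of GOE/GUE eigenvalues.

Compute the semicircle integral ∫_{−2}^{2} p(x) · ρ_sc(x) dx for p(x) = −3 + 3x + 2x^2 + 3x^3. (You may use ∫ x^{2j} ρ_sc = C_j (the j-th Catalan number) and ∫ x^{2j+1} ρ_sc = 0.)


Write p(x) = Σ a_i x^i, split into monomials and integrate each against ρ_sc separately.
Using ∫ x^{2j} ρ_sc = C_j = (1/(j+1)) C(2j, j) (Catalan numbers) and ∫ x^{2j+1} ρ_sc = 0 (odd monomials vanish by symmetry):
  i = 0 (even): a_0 · C_{0} = -3 · 1 = -3
  i = 1 (odd): ∫ x^1 ρ_sc = 0 (vanishes)
  i = 2 (even): a_2 · C_{1} = 2 · 1 = 2
  i = 3 (odd): ∫ x^3 ρ_sc = 0 (vanishes)

Summing the contributions: ∫_{−2}^{2} p(x) ρ_sc(x) dx = (-3) + 2 = -1.


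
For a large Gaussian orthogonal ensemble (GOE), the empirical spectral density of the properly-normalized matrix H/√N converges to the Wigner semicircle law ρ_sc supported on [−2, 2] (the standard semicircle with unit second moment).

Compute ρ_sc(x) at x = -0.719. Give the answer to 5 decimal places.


ρ_sc(x) = (1/(2π)) √(4 − x²). With x = -0.719:
  4 − x² = 4 − (-0.719)² = 4 − 0.516961 = 3.483039.
  √(4 − x²) = 1.866290.
  1/(2π) = 0.159155.
  ρ_sc(-0.719) = 0.159155 · 1.866290 = 0.297029.

Rounded to 5 decimal places: ρ_sc(-0.719) ≈ 0.29703.


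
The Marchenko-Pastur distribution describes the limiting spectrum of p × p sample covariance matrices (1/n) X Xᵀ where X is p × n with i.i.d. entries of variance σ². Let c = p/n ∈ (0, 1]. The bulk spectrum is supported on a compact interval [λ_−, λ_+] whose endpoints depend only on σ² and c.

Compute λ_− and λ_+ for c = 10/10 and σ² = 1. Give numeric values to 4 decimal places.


c = 10/10 = 1.000000; √c = 1.000000.
λ_− = σ² (1 − √c)² = 1 · (1 − 1.000000)² = 1 · (0.000000)² = 0.000000.
λ_+ = σ² (1 + √c)² = 1 · (1 + 1.000000)² = 1 · (2.000000)² = 4.000000.

Rounded to 4 decimal places: λ_− ≈ 0.0000, λ_+ ≈ 4.0000.


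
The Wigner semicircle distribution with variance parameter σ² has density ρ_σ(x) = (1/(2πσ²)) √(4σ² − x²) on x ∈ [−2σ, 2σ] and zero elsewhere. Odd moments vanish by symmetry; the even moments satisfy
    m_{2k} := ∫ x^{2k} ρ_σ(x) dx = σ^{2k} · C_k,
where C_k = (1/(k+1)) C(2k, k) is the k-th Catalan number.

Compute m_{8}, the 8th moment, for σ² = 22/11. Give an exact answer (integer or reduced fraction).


By the scaled semicircle moment identity, m_{2k} = σ^{2k} · C_k with k = 4.
C_4 = (1/(k+1)) · C(2k, k) = (1/5) · C(8, 4) = (1/5) · 70 = 14.
σ^{2k} = (σ²)^k = (22/11)^4 = 16.

Therefore m_{8} = σ^{8} · C_4 = 16 · 14 = 224.


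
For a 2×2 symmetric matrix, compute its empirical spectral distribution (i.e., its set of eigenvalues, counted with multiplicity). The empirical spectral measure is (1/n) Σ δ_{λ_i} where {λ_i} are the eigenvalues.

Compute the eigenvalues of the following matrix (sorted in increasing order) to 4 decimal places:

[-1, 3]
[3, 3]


Since M is real symmetric, both eigenvalues are real; they are the roots of det(λI − M) = λ² − (tr M) λ + det M.
tr M = -1 + 3 = 2.
det M = (-1)·3 − 3² = -3 − 9 = -12.
Characteristic polynomial: λ² − 2λ − 12 = 0.
Discriminant Δ = (tr M)² − 4·det M = 4 − (-48) = 52; √Δ = 7.211103.
λ = (tr M ± √Δ)/2 = (2 ± 7.211103)/2, giving (tr M − √Δ)/2 = -2.6056 and (tr M + √Δ)/2 = 4.6056.

Eigenvalues sorted in increasing order: [-2.6056, 4.6056].


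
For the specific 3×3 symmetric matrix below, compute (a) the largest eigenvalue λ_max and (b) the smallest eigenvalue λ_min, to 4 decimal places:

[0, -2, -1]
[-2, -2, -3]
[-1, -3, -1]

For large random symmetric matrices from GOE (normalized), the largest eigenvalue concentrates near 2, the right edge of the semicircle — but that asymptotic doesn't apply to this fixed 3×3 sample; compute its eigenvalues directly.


Since M is real symmetric, all three eigenvalues are real; they are the roots of det(λI − M) = λ³ − (tr M) λ² + s λ − det M, where s is the sum of the principal 2×2 minors.
tr M = 0 + (-2) + (-1) = -3.
s = (0·(-2) − (-2)²) + (0·(-1) − (-1)²) + ((-2)·(-1) − (-3)²) = -4 + (-1) + (-7) = -12.
det M (expand along row 1) = 0·(-7) − (-2)·(-1) + (-1)·4 = -6.
Characteristic polynomial: λ³ + 3λ² − 12λ + 6 = 0.
Substitute λ = y + (tr M)/3 = y − 1.000000 to remove the quadratic term: y³ + p·y + q = 0 with p = s − (tr M)²/3 = -15.000000 and q = −2(tr M)³/27 + (tr M)·s/3 − det M = 20.000000.
Three real roots ⇒ use the trigonometric (Viète) form: r = 2√(−p/3) = 4.472136, φ = arccos(3q/(p·r)) = arccos(-0.894427) = 2.677945 rad.
y_k = r·cos(φ/3 − 2πk/3) for k = 0, 1, 2 gives y = 2.805603, 1.613230, -4.418833.
λ_k = y_k − 1.000000 gives λ = 1.8056, 0.6132, -5.4188 (check: the sum is -3.0000 = tr M).

Hence λ_max = 1.8056 and λ_min = -5.4188.
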